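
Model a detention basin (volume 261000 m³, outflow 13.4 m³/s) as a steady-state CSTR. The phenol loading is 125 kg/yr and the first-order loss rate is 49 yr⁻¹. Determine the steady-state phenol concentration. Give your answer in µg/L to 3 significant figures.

Outflow Q = 13.4 m³/s × 3.156e+07 s/yr = 4.229e+08 m³/yr.
Steady-state CSTR mass balance: W = Q·C + k·V·C, so C = W/(Q + kV).
Q + kV = 4.229e+08 + 49·261000 = 4.357e+08 m³/yr.
C = 125/4.357e+08 = 2.869e-07 kg/m³ = 0.0002869 mg/L = 0.2869 µg/L.

0.287 µg/L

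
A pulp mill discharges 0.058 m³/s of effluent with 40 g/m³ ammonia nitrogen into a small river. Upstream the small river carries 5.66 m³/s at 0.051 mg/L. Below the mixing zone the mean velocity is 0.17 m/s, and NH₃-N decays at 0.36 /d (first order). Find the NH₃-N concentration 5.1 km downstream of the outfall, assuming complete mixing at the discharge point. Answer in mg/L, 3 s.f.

After complete mixing, C₀ = (0.058·40 + 5.66·0.051) / 5.718 = 0.4562 mg/L.
Travel time t = 5100 m / 0.17 m/s = 3e+04 s = 0.3472 d.
C = 0.4562·exp(−0.36·0.3472) = 0.4562·0.8825 = 0.4026 mg/L.

0.403 mg/L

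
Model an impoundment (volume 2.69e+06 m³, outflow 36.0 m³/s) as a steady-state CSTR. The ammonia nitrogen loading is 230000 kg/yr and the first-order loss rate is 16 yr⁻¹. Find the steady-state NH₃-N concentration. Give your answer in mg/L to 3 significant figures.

Outflow Q = 36.0 m³/s × 3.156e+07 s/yr = 1.136e+09 m³/yr.
Steady-state CSTR mass balance: W = Q·C + k·V·C, so C = W/(Q + kV).
Q + kV = 1.136e+09 + 16·2.69e+06 = 1.179e+09 m³/yr.
C = 230000/1.179e+09 = 0.0001951 kg/m³ = 0.1951 mg/L.

0.195 mg/L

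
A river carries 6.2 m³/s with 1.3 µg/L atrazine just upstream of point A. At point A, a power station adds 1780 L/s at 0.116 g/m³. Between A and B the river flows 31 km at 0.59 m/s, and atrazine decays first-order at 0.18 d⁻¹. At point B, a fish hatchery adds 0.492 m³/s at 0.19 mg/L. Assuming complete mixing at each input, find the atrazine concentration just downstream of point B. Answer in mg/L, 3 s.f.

0.0337 mg/L

1.3 µg/L = 0.0013 mg/L.
1780 L/s = 1.78 m³/s.
After input A: C = (6.2·0.0013 + 1.78·0.116) / 7.98 = 0.02688 mg/L.
Over the 31 km reach to input B (t = 5.254e+04 s = 0.6081 d), decay gives C = 0.02688·exp(−0.18·0.6081) = 0.0241 mg/L.
After input B: C = (7.98·0.0241 + 0.492·0.19) / 8.472 = 0.03373 mg/L.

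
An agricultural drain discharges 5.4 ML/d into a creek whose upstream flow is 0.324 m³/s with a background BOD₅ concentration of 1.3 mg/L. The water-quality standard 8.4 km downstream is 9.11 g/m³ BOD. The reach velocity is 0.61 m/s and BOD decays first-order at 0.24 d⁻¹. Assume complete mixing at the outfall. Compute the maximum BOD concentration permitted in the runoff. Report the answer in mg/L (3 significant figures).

5.4 ML/d = 0.0625 m³/s.
Travel time to the compliance point: t = 8400/0.61 = 1.377e+04 s = 0.1594 d; decay factor exp(−0.24·0.1594) = 0.9625.
So the concentration just after mixing may be at most 9.11/0.9625 = 9.465 mg/L.
Mass balance: 9.465·0.3865 = 0.0625·Cₑ + 0.324·1.3.
Cₑ = (3.658 − 0.4212) / 0.0625 = 51.79 mg/L.

51.8 mg/L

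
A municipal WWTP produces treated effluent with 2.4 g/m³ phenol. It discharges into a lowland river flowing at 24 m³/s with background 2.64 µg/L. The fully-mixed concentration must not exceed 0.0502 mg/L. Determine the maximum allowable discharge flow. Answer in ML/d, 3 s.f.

2.64 µg/L = 0.00264 mg/L.
Mass balance at complete mixing: C_std·(Q_w + Q_r) = Q_w·C_e + Q_r·C_b.
Rearranging, Q_w = Q_r·(C_std − C_b)/(C_e − C_std) = 24·(0.0502 − 0.00264) / (2.4 − 0.0502) = 0.4858 m³/s.
= 41.97 ML/d.

42.0 ML/d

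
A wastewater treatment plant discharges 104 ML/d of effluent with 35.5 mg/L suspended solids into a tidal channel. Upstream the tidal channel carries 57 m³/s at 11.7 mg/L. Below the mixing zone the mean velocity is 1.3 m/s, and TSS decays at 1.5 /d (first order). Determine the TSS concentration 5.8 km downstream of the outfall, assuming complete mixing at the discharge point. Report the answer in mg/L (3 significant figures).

104 ML/d = 1.204 m³/s.
After complete mixing, C₀ = (1.204·35.5 + 57·11.7) / 58.2 = 12.19 mg/L.
Travel time t = 5800 m / 1.3 m/s = 4462 s = 0.05164 d.
C = 12.19·exp(−1.5·0.05164) = 12.19·0.9255 = 11.28 mg/L.

11.3 mg/L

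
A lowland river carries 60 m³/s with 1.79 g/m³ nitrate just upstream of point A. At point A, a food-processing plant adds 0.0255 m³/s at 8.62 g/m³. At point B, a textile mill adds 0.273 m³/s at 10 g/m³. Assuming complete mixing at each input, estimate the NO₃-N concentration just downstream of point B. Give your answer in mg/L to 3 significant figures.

1.83 mg/L

After input A: C = (60·1.79 + 0.0255·8.62) / 60.03 = 1.793 mg/L.
After input B: C = (60.03·1.793 + 0.273·10) / 60.3 = 1.83 mg/L.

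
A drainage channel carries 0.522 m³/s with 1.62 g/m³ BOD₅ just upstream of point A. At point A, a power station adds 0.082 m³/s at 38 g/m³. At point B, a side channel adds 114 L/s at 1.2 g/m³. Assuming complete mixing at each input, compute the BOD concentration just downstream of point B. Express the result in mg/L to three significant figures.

5.71 mg/L

After input A: C = (0.522·1.62 + 0.082·38) / 0.604 = 6.559 mg/L.
114 L/s = 0.114 m³/s.
After input B: C = (0.604·6.559 + 0.114·1.2) / 0.718 = 5.708 mg/L.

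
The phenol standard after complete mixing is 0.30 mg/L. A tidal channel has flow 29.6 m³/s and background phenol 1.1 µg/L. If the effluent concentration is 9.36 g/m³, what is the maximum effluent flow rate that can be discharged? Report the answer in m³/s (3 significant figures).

0.977 m³/s

1.1 µg/L = 0.0011 mg/L.
Mass balance at complete mixing: C_std·(Q_w + Q_r) = Q_w·C_e + Q_r·C_b.
Rearranging, Q_w = Q_r·(C_std − C_b)/(C_e − C_std) = 29.6·(0.3 − 0.0011) / (9.36 − 0.3) = 0.9765 m³/s.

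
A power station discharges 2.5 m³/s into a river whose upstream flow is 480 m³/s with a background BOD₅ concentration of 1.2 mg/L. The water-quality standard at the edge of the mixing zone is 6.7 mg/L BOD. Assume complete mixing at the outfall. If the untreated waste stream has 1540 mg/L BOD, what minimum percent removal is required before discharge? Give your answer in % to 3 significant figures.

31.0 %

Mass balance: 6.7·482.5 = 2.5·Cₑ + 480·1.2.
Cₑ = (3233 − 576) / 2.5 = 1063 mg/L.
Required removal = 1 − 1063/1540 = 30.99 %.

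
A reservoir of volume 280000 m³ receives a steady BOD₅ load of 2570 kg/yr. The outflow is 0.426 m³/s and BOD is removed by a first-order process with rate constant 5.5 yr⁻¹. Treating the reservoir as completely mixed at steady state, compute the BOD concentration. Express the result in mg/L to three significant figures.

0.172 mg/L

Outflow Q = 0.426 m³/s × 3.156e+07 s/yr = 1.344e+07 m³/yr.
Steady-state CSTR mass balance: W = Q·C + k·V·C, so C = W/(Q + kV).
Q + kV = 1.344e+07 + 5.5·280000 = 1.498e+07 m³/yr.
C = 2570/1.498e+07 = 0.0001715 kg/m³ = 0.1715 mg/L.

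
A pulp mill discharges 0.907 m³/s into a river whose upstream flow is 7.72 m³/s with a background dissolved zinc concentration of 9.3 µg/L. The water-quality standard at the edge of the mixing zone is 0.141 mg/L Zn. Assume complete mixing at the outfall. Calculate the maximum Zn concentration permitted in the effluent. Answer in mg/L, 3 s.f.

1.26 mg/L

9.3 µg/L = 0.0093 mg/L.
Mass balance: 0.141·8.627 = 0.907·Cₑ + 7.72·0.0093.
Cₑ = (1.216 − 0.0718) / 0.907 = 1.262 mg/L.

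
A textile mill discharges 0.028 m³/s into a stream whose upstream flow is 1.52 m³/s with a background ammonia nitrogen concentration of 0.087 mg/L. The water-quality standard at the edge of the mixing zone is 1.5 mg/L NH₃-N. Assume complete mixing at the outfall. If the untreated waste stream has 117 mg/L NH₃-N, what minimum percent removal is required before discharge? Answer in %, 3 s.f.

Mass balance: 1.5·1.548 = 0.028·Cₑ + 1.52·0.087.
Cₑ = (2.322 − 0.1322) / 0.028 = 78.21 mg/L.
Required removal = 1 − 78.21/117 = 33.16 %.

33.2 %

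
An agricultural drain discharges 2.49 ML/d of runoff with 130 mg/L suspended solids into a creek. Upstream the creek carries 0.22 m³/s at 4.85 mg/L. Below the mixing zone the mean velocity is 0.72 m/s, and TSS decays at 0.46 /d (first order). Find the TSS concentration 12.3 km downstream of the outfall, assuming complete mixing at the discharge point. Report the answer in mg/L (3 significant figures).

17.7 mg/L

2.49 ML/d = 0.02882 m³/s.
After complete mixing, C₀ = (0.02882·130 + 0.22·4.85) / 0.2488 = 19.35 mg/L.
Travel time t = 1.23e+04 m / 0.72 m/s = 1.708e+04 s = 0.1977 d.
C = 19.35·exp(−0.46·0.1977) = 19.35·0.9131 = 17.66 mg/L.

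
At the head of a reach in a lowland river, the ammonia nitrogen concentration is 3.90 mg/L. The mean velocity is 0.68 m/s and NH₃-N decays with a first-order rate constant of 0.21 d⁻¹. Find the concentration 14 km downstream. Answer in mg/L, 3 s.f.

3.71 mg/L

Travel time t = 14 km / 0.68 m/s = 1.4e+04/0.68 = 2.059e+04 s = 0.2383 d.
First-order decay: C = 3.90·exp(−0.21·0.2383) = 3.90·0.9512 = 3.71 mg/L.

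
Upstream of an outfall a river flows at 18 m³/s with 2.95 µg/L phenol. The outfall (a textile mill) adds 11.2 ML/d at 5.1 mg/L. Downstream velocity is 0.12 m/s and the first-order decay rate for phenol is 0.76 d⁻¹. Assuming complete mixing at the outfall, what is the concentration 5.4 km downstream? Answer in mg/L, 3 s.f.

0.0265 mg/L

11.2 ML/d = 0.1296 m³/s.
2.95 µg/L = 0.00295 mg/L.
After complete mixing, C₀ = (0.1296·5.1 + 18·0.00295) / 18.13 = 0.03939 mg/L.
Travel time t = 5400 m / 0.12 m/s = 4.5e+04 s = 0.5208 d.
C = 0.03939·exp(−0.76·0.5208) = 0.03939·0.6731 = 0.02652 mg/L.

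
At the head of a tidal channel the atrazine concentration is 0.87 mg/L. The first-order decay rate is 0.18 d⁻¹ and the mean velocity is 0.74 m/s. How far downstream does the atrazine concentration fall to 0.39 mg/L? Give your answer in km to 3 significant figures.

From C = C₀·e^(−kt), t = ln(C₀/C)/k = ln(0.87/0.39)/0.18 = 0.8023/0.18 = 4.457 d.
Distance = v·t = 0.74 m/s × 3.851e+05 s = 2.85e+05 m = 285 km.

285 km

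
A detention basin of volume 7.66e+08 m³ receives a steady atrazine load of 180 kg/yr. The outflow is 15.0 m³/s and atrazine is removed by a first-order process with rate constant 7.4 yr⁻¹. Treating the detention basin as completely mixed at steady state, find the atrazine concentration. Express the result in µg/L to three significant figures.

0.0293 µg/L

Outflow Q = 15.0 m³/s × 3.156e+07 s/yr = 4.734e+08 m³/yr.
Steady-state CSTR mass balance: W = Q·C + k·V·C, so C = W/(Q + kV).
Q + kV = 4.734e+08 + 7.4·7.66e+08 = 6.142e+09 m³/yr.
C = 180/6.142e+09 = 2.931e-08 kg/m³ = 2.931e-05 mg/L = 0.02931 µg/L.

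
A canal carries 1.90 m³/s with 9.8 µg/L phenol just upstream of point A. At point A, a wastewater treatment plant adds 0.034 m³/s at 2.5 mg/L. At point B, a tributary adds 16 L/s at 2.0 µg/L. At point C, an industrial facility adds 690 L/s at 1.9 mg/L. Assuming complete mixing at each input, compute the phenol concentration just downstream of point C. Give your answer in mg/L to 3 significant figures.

0.536 mg/L

9.8 µg/L = 0.0098 mg/L.
After input A: C = (1.9·0.0098 + 0.034·2.5) / 1.934 = 0.05358 mg/L.
16 L/s = 0.016 m³/s.
2.0 µg/L = 0.002 mg/L.
After input B: C = (1.934·0.05358 + 0.016·0.002) / 1.95 = 0.05315 mg/L.
690 L/s = 0.69 m³/s.
After input C: C = (1.95·0.05315 + 0.69·1.9) / 2.64 = 0.5359 mg/L.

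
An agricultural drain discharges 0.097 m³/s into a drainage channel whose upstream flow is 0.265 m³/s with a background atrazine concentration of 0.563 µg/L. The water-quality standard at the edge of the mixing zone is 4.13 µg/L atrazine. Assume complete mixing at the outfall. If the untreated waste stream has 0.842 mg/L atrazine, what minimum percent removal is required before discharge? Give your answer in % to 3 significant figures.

98.4 %

0.563 µg/L = 0.000563 mg/L.
4.13 µg/L = 0.00413 mg/L.
Mass balance: 0.00413·0.362 = 0.097·Cₑ + 0.265·0.000563.
Cₑ = (0.001495 − 0.0001492) / 0.097 = 0.01387 mg/L.
Required removal = 1 − 0.01387/0.842 = 98.35 %.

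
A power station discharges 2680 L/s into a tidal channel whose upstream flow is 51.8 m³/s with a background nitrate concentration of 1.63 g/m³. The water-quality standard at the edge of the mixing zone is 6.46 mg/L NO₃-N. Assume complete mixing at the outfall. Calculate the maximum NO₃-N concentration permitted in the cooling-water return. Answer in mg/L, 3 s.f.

99.8 mg/L

2680 L/s = 2.68 m³/s.
Mass balance: 6.46·54.48 = 2.68·Cₑ + 51.8·1.63.
Cₑ = (351.9 − 84.43) / 2.68 = 99.82 mg/L.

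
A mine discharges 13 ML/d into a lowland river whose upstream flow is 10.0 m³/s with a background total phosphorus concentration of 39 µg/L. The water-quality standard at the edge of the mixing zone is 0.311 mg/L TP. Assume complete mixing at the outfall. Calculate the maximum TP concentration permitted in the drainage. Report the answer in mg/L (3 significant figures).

13 ML/d = 0.1505 m³/s.
39 µg/L = 0.039 mg/L.
Mass balance: 0.311·10.15 = 0.1505·Cₑ + 10·0.039.
Cₑ = (3.157 − 0.39) / 0.1505 = 18.39 mg/L.

18.4 mg/L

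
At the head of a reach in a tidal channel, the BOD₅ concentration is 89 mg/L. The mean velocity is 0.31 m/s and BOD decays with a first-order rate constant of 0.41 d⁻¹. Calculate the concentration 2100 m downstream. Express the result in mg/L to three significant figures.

Travel time t = 2100 m / 0.31 m/s = 2100/0.31 = 6774 s = 0.07841 d.
First-order decay: C = 89·exp(−0.41·0.07841) = 89·0.9684 = 86.18 mg/L.

86.2 mg/L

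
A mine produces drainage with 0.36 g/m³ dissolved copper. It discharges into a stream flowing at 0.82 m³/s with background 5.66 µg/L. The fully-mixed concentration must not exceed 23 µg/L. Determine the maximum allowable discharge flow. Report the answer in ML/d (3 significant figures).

3.65 ML/d

5.66 µg/L = 0.00566 mg/L.
23 µg/L = 0.023 mg/L.
Mass balance at complete mixing: C_std·(Q_w + Q_r) = Q_w·C_e + Q_r·C_b.
Rearranging, Q_w = Q_r·(C_std − C_b)/(C_e − C_std) = 0.82·(0.023 − 0.00566) / (0.36 − 0.023) = 0.04219 m³/s.
= 3.645 ML/d.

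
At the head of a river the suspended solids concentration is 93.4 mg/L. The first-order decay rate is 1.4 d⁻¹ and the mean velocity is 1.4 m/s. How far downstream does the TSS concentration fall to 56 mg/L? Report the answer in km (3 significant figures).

44.2 km

From C = C₀·e^(−kt), t = ln(C₀/C)/k = ln(93.4/56)/1.4 = 0.5115/1.4 = 0.3654 d.
Distance = v·t = 1.4 m/s × 3.157e+04 s = 4.42e+04 m = 44.2 km.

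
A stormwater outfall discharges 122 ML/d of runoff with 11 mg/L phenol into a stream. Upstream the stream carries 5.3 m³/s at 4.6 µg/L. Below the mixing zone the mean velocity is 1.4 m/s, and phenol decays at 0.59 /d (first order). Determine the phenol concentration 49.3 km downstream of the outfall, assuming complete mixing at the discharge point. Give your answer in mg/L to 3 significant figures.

122 ML/d = 1.412 m³/s.
4.6 µg/L = 0.0046 mg/L.
After complete mixing, C₀ = (1.412·11 + 5.3·0.0046) / 6.712 = 2.318 mg/L.
Travel time t = 4.93e+04 m / 1.4 m/s = 3.521e+04 s = 0.4076 d.
C = 2.318·exp(−0.59·0.4076) = 2.318·0.7863 = 1.822 mg/L.

1.82 mg/L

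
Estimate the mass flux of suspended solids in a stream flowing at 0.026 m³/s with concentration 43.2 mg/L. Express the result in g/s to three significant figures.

1.12 g/s

Mass flux = Q·C = 0.026 m³/s × 43.2 g/m³ = 1.123 g/s.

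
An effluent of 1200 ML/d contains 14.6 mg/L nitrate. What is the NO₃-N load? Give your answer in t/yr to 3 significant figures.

1200 ML/d = 13.89 m³/s.
Mass flux = Q·C = 13.89 m³/s × 14.6 g/m³ = 202.8 g/s.
= 202.8 g/s × 31.56 = 6399 t/yr.

6400 t/yr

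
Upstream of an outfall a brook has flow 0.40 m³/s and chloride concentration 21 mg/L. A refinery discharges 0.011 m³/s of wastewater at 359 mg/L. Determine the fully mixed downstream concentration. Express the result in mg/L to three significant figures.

30.0 mg/L

Flow-weighted mixing gives C = (0.011·359 + 0.4·21) / (0.011 + 0.4) = 12.35/0.411 = 30.05 mg/L.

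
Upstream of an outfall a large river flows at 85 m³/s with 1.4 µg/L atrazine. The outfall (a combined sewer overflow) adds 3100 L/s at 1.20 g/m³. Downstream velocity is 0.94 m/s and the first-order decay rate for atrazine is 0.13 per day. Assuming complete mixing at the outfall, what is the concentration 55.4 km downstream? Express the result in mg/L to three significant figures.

0.0399 mg/L

3100 L/s = 3.1 m³/s.
1.4 µg/L = 0.0014 mg/L.
After complete mixing, C₀ = (3.1·1.2 + 85·0.0014) / 88.1 = 0.04358 mg/L.
Travel time t = 5.54e+04 m / 0.94 m/s = 5.894e+04 s = 0.6821 d.
C = 0.04358·exp(−0.13·0.6821) = 0.04358·0.9151 = 0.03988 mg/L.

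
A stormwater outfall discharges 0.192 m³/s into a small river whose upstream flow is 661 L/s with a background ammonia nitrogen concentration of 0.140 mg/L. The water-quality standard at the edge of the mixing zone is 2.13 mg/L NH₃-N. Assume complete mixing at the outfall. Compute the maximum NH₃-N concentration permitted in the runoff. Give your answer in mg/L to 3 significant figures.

8.98 mg/L

661 L/s = 0.661 m³/s.
Mass balance: 2.13·0.853 = 0.192·Cₑ + 0.661·0.14.
Cₑ = (1.817 − 0.09254) / 0.192 = 8.981 mg/L.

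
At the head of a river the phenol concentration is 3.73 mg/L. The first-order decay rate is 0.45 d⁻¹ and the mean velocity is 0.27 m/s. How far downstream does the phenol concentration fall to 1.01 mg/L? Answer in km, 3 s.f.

From C = C₀·e^(−kt), t = ln(C₀/C)/k = ln(3.73/1.01)/0.45 = 1.306/0.45 = 2.903 d.
Distance = v·t = 0.27 m/s × 2.508e+05 s = 6.773e+04 m = 67.73 km.

67.7 km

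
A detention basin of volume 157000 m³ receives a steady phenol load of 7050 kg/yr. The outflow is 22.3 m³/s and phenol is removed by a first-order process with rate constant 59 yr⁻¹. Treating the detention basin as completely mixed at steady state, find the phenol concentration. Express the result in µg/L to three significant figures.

9.89 µg/L

Outflow Q = 22.3 m³/s × 3.156e+07 s/yr = 7.037e+08 m³/yr.
Steady-state CSTR mass balance: W = Q·C + k·V·C, so C = W/(Q + kV).
Q + kV = 7.037e+08 + 59·157000 = 7.13e+08 m³/yr.
C = 7050/7.13e+08 = 9.888e-06 kg/m³ = 0.009888 mg/L = 9.888 µg/L.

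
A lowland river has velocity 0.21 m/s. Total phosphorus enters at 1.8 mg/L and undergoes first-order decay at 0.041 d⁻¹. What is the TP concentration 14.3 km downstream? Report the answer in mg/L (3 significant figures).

Travel time t = 14.3 km / 0.21 m/s = 1.43e+04/0.21 = 6.81e+04 s = 0.7881 d.
First-order decay: C = 1.8·exp(−0.041·0.7881) = 1.8·0.9682 = 1.743 mg/L.

1.74 mg/L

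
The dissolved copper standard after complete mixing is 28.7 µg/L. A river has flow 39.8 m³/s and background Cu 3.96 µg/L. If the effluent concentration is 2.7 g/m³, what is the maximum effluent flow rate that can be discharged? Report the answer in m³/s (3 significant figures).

3.96 µg/L = 0.00396 mg/L.
28.7 µg/L = 0.0287 mg/L.
Mass balance at complete mixing: C_std·(Q_w + Q_r) = Q_w·C_e + Q_r·C_b.
Rearranging, Q_w = Q_r·(C_std − C_b)/(C_e − C_std) = 39.8·(0.0287 − 0.00396) / (2.7 − 0.0287) = 0.3686 m³/s.

0.369 m³/s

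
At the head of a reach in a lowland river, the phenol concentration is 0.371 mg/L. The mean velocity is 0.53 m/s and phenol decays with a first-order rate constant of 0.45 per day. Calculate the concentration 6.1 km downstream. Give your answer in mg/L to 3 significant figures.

0.349 mg/L

Travel time t = 6.1 km / 0.53 m/s = 6100/0.53 = 1.151e+04 s = 0.1332 d.
First-order decay: C = 0.371·exp(−0.45·0.1332) = 0.371·0.9418 = 0.3494 mg/L.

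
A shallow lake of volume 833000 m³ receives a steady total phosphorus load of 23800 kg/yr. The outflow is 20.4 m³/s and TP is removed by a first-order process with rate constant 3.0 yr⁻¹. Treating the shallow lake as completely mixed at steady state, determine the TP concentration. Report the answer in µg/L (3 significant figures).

Outflow Q = 20.4 m³/s × 3.156e+07 s/yr = 6.438e+08 m³/yr.
Steady-state CSTR mass balance: W = Q·C + k·V·C, so C = W/(Q + kV).
Q + kV = 6.438e+08 + 3.0·833000 = 6.463e+08 m³/yr.
C = 23800/6.463e+08 = 3.683e-05 kg/m³ = 0.03683 mg/L = 36.83 µg/L.

36.8 µg/L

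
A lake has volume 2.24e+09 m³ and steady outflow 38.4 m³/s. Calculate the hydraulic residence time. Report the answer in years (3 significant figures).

Q = 38.4 m³/s × 3.156e+07 s/yr = 1.212e+09 m³/yr.
Hydraulic residence time τ = V/Q = 2.24e+09/1.212e+09 = 1.848 yr.

1.85 yr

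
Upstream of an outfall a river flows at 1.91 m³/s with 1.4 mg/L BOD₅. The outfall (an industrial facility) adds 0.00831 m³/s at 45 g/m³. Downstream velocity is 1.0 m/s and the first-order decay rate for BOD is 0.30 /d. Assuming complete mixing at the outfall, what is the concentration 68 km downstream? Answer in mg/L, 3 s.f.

After complete mixing, C₀ = (0.00831·45 + 1.91·1.4) / 1.918 = 1.589 mg/L.
Travel time t = 6.8e+04 m / 1.0 m/s = 6.8e+04 s = 0.787 d.
C = 1.589·exp(−0.30·0.787) = 1.589·0.7897 = 1.255 mg/L.

1.25 mg/L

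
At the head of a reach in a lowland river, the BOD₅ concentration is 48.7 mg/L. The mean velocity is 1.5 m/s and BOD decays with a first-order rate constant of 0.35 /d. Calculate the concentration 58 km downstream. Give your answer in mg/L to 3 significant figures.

41.6 mg/L

Travel time t = 58 km / 1.5 m/s = 5.8e+04/1.5 = 3.867e+04 s = 0.4475 d.
First-order decay: C = 48.7·exp(−0.35·0.4475) = 48.7·0.855 = 41.64 mg/L.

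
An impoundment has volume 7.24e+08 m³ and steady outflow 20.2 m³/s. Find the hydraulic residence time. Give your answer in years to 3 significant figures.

1.14 yr

Q = 20.2 m³/s × 3.156e+07 s/yr = 6.375e+08 m³/yr.
Hydraulic residence time τ = V/Q = 7.24e+08/6.375e+08 = 1.136 yr.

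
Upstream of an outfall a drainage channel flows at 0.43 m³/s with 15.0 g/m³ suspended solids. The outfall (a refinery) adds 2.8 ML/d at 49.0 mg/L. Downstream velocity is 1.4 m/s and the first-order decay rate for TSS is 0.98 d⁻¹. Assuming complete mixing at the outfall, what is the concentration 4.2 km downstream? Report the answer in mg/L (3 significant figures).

16.8 mg/L

2.8 ML/d = 0.03241 m³/s.
After complete mixing, C₀ = (0.03241·49 + 0.43·15) / 0.4624 = 17.38 mg/L.
Travel time t = 4200 m / 1.4 m/s = 3000 s = 0.03472 d.
C = 17.38·exp(−0.98·0.03472) = 17.38·0.9665 = 16.8 mg/L.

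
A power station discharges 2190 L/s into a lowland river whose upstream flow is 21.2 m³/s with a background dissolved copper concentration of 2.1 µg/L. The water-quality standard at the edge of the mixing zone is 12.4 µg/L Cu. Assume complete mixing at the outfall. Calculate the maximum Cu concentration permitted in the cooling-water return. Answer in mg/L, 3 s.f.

0.112 mg/L

2190 L/s = 2.19 m³/s.
2.1 µg/L = 0.0021 mg/L.
12.4 µg/L = 0.0124 mg/L.
Mass balance: 0.0124·23.39 = 2.19·Cₑ + 21.2·0.0021.
Cₑ = (0.29 − 0.04452) / 2.19 = 0.1121 mg/L.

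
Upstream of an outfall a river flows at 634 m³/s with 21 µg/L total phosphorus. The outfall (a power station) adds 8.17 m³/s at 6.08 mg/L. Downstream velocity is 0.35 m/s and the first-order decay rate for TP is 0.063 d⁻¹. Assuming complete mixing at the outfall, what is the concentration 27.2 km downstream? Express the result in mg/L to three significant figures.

0.0927 mg/L

21 µg/L = 0.021 mg/L.
After complete mixing, C₀ = (8.17·6.08 + 634·0.021) / 642.2 = 0.09809 mg/L.
Travel time t = 2.72e+04 m / 0.35 m/s = 7.771e+04 s = 0.8995 d.
C = 0.09809·exp(−0.063·0.8995) = 0.09809·0.9449 = 0.09268 mg/L.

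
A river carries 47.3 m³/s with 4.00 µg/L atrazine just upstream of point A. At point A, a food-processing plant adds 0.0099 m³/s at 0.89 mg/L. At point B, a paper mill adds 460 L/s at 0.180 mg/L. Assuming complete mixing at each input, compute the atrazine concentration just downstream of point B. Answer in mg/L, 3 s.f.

0.00588 mg/L

4.00 µg/L = 0.004 mg/L.
After input A: C = (47.3·0.004 + 0.0099·0.89) / 47.31 = 0.004185 mg/L.
460 L/s = 0.46 m³/s.
After input B: C = (47.31·0.004185 + 0.46·0.18) / 47.77 = 0.005878 mg/L.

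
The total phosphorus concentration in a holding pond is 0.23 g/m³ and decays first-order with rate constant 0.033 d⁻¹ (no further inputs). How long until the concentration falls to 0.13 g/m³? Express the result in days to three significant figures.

t = ln(C₀/C)/k = ln(0.23/0.13)/0.033 = 0.5705/0.033 = 17.29 d.

17.3 d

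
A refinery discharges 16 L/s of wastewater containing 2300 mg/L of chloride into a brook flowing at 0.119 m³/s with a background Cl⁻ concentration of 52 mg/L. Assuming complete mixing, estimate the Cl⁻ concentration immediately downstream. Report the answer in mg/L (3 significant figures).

16 L/s = 0.016 m³/s.
Flow-weighted mixing gives C = (0.016·2300 + 0.119·52) / (0.016 + 0.119) = 42.99/0.135 = 318.4 mg/L.

318 mg/L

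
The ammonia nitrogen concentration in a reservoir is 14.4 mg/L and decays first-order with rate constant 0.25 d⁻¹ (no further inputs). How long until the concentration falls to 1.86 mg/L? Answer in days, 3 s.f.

8.19 d

t = ln(C₀/C)/k = ln(14.4/1.86)/0.25 = 2.047/0.25 = 8.187 d.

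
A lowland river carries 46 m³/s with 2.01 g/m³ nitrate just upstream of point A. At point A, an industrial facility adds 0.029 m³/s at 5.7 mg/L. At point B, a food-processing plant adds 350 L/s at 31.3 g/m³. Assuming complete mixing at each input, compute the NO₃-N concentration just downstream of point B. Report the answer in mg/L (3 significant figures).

After input A: C = (46·2.01 + 0.029·5.7) / 46.03 = 2.012 mg/L.
350 L/s = 0.35 m³/s.
After input B: C = (46.03·2.012 + 0.35·31.3) / 46.38 = 2.233 mg/L.

2.23 mg/L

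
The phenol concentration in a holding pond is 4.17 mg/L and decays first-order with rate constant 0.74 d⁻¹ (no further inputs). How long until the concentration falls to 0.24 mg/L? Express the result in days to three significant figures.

t = ln(C₀/C)/k = ln(4.17/0.24)/0.74 = 2.855/0.74 = 3.858 d.

3.86 d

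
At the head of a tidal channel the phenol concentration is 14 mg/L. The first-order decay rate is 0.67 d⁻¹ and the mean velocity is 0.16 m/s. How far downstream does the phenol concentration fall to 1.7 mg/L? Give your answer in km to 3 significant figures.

43.5 km

From C = C₀·e^(−kt), t = ln(C₀/C)/k = ln(14/1.7)/0.67 = 2.108/0.67 = 3.147 d.
Distance = v·t = 0.16 m/s × 2.719e+05 s = 4.35e+04 m = 43.5 km.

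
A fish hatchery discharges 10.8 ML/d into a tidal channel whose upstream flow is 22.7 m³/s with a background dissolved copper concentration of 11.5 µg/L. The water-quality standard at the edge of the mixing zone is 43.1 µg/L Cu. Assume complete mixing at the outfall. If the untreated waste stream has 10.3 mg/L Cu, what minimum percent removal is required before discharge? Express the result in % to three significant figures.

43.9 %

10.8 ML/d = 0.125 m³/s.
11.5 µg/L = 0.0115 mg/L.
43.1 µg/L = 0.0431 mg/L.
Mass balance: 0.0431·22.82 = 0.125·Cₑ + 22.7·0.0115.
Cₑ = (0.9838 − 0.2611) / 0.125 = 5.782 mg/L.
Required removal = 1 − 5.782/10.3 = 43.87 %.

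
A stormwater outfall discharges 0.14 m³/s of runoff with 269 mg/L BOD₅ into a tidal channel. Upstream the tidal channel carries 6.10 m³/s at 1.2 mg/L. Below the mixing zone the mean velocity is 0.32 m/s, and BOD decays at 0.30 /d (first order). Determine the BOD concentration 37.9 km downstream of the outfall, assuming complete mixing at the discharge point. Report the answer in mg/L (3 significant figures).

4.78 mg/L

After complete mixing, C₀ = (0.14·269 + 6.1·1.2) / 6.24 = 7.208 mg/L.
Travel time t = 3.79e+04 m / 0.32 m/s = 1.184e+05 s = 1.371 d.
C = 7.208·exp(−0.30·1.371) = 7.208·0.6628 = 4.778 mg/L.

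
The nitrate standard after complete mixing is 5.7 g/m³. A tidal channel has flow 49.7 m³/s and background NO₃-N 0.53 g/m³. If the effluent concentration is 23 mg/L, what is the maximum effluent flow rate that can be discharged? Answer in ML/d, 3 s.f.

Mass balance at complete mixing: C_std·(Q_w + Q_r) = Q_w·C_e + Q_r·C_b.
Rearranging, Q_w = Q_r·(C_std − C_b)/(C_e − C_std) = 49.7·(5.7 − 0.53) / (23 − 5.7) = 14.85 m³/s.
= 1283 ML/d.

1280 ML/d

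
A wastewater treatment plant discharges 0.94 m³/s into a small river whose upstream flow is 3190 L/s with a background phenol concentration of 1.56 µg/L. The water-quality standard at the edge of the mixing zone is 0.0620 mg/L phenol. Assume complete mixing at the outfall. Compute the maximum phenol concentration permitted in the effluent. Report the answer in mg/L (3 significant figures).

0.267 mg/L

3190 L/s = 3.19 m³/s.
1.56 µg/L = 0.00156 mg/L.
Mass balance: 0.062·4.13 = 0.94·Cₑ + 3.19·0.00156.
Cₑ = (0.2561 − 0.004976) / 0.94 = 0.2671 mg/L.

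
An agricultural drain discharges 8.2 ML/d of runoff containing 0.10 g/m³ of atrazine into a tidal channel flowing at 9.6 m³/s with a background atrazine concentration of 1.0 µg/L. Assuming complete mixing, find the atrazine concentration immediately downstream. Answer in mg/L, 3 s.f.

8.2 ML/d = 0.09491 m³/s.
1.0 µg/L = 0.001 mg/L.
Flow-weighted mixing gives C = (0.09491·0.1 + 9.6·0.001) / (0.09491 + 9.6) = 0.01909/9.695 = 0.001969 mg/L.

0.00197 mg/L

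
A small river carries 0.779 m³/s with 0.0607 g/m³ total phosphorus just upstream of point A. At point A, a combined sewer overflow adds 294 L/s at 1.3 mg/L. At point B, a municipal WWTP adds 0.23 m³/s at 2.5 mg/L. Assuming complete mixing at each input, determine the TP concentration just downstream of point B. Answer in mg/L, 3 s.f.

0.771 mg/L

294 L/s = 0.294 m³/s.
After input A: C = (0.779·0.0607 + 0.294·1.3) / 1.073 = 0.4003 mg/L.
After input B: C = (1.073·0.4003 + 0.23·2.5) / 1.303 = 0.7709 mg/L.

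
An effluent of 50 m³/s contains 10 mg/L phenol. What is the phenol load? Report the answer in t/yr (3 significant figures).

Mass flux = Q·C = 50 m³/s × 10 g/m³ = 500 g/s.
= 500 g/s × 31.56 = 1.578e+04 t/yr.

15800 t/yr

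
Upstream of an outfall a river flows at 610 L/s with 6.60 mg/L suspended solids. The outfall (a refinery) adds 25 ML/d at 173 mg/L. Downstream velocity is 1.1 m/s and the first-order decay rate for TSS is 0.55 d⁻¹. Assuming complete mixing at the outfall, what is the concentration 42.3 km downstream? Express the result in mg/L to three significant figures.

47.1 mg/L

25 ML/d = 0.2894 m³/s.
610 L/s = 0.61 m³/s.
After complete mixing, C₀ = (0.2894·173 + 0.61·6.6) / 0.8994 = 60.14 mg/L.
Travel time t = 4.23e+04 m / 1.1 m/s = 3.845e+04 s = 0.4451 d.
C = 60.14·exp(−0.55·0.4451) = 60.14·0.7829 = 47.08 mg/L.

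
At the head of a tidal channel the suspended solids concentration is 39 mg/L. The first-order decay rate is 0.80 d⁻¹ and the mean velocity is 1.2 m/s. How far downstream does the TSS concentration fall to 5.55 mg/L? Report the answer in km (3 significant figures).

From C = C₀·e^(−kt), t = ln(C₀/C)/k = ln(39/5.55)/0.80 = 1.95/0.80 = 2.437 d.
Distance = v·t = 1.2 m/s × 2.106e+05 s = 2.527e+05 m = 252.7 km.

253 km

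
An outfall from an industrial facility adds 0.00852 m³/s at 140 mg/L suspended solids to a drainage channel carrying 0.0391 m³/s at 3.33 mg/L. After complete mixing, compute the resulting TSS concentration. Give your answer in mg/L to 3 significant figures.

27.8 mg/L

Flow-weighted mixing gives C = (0.00852·140 + 0.0391·3.33) / (0.00852 + 0.0391) = 1.323/0.04762 = 27.78 mg/L.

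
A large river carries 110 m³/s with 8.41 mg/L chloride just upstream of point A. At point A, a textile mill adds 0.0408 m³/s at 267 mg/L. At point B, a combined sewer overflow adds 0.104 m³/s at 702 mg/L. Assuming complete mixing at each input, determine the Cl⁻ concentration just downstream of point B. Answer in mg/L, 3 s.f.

After input A: C = (110·8.41 + 0.0408·267) / 110 = 8.506 mg/L.
After input B: C = (110·8.506 + 0.104·702) / 110.1 = 9.161 mg/L.

9.16 mg/L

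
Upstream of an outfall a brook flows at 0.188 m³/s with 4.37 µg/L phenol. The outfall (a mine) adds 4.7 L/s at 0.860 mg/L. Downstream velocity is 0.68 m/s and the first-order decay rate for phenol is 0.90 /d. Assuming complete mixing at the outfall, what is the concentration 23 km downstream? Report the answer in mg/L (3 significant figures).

0.0177 mg/L

4.7 L/s = 0.0047 m³/s.
4.37 µg/L = 0.00437 mg/L.
After complete mixing, C₀ = (0.0047·0.86 + 0.188·0.00437) / 0.1927 = 0.02524 mg/L.
Travel time t = 2.3e+04 m / 0.68 m/s = 3.382e+04 s = 0.3915 d.
C = 0.02524·exp(−0.90·0.3915) = 0.02524·0.703 = 0.01774 mg/L.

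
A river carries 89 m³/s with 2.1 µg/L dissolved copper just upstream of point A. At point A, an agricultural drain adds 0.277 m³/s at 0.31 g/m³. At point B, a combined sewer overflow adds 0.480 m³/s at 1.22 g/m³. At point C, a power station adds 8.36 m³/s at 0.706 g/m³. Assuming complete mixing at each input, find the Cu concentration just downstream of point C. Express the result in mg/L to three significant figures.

2.1 µg/L = 0.0021 mg/L.
After input A: C = (89·0.0021 + 0.277·0.31) / 89.28 = 0.003055 mg/L.
After input B: C = (89.28·0.003055 + 0.48·1.22) / 89.76 = 0.009563 mg/L.
After input C: C = (89.76·0.009563 + 8.36·0.706) / 98.12 = 0.0689 mg/L.

0.0689 mg/L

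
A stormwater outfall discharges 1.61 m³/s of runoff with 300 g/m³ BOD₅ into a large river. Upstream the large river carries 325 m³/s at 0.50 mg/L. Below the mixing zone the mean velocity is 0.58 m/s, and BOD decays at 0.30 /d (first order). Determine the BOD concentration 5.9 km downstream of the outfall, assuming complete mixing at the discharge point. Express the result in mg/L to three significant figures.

1.91 mg/L

After complete mixing, C₀ = (1.61·300 + 325·0.5) / 326.6 = 1.976 mg/L.
Travel time t = 5900 m / 0.58 m/s = 1.017e+04 s = 0.1177 d.
C = 1.976·exp(−0.30·0.1177) = 1.976·0.9653 = 1.908 mg/L.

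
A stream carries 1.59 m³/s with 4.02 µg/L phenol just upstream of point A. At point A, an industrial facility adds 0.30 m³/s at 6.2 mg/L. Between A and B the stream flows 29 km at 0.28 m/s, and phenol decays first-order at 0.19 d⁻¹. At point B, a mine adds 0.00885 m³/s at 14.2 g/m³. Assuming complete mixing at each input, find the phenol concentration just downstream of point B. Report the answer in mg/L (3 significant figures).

0.849 mg/L

4.02 µg/L = 0.00402 mg/L.
After input A: C = (1.59·0.00402 + 0.3·6.2) / 1.89 = 0.9875 mg/L.
Over the 29 km reach to input B (t = 1.036e+05 s = 1.199 d), decay gives C = 0.9875·exp(−0.19·1.199) = 0.7864 mg/L.
After input B: C = (1.89·0.7864 + 0.00885·14.2) / 1.899 = 0.8489 mg/L.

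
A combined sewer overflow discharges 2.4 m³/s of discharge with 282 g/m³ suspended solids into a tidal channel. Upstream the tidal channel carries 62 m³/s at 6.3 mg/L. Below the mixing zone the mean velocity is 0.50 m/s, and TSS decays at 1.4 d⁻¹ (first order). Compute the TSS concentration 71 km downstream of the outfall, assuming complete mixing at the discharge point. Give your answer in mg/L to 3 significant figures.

After complete mixing, C₀ = (2.4·282 + 62·6.3) / 64.4 = 16.57 mg/L.
Travel time t = 7.1e+04 m / 0.50 m/s = 1.42e+05 s = 1.644 d.
C = 16.57·exp(−1.4·1.644) = 16.57·0.1002 = 1.66 mg/L.

1.66 mg/L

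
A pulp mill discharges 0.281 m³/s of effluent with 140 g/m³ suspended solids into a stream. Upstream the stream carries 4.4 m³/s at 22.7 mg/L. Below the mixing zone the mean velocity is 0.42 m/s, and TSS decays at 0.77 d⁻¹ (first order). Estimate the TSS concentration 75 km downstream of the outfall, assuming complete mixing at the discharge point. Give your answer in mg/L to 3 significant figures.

6.06 mg/L

After complete mixing, C₀ = (0.281·140 + 4.4·22.7) / 4.681 = 29.74 mg/L.
Travel time t = 7.5e+04 m / 0.42 m/s = 1.786e+05 s = 2.067 d.
C = 29.74·exp(−0.77·2.067) = 29.74·0.2036 = 6.056 mg/L.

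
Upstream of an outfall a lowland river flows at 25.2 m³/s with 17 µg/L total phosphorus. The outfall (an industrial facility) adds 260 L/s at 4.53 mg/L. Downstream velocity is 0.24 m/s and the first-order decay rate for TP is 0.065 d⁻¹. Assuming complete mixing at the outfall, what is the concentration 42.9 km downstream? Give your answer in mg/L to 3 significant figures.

0.0551 mg/L

260 L/s = 0.26 m³/s.
17 µg/L = 0.017 mg/L.
After complete mixing, C₀ = (0.26·4.53 + 25.2·0.017) / 25.46 = 0.06309 mg/L.
Travel time t = 4.29e+04 m / 0.24 m/s = 1.788e+05 s = 2.069 d.
C = 0.06309·exp(−0.065·2.069) = 0.06309·0.8742 = 0.05515 mg/L.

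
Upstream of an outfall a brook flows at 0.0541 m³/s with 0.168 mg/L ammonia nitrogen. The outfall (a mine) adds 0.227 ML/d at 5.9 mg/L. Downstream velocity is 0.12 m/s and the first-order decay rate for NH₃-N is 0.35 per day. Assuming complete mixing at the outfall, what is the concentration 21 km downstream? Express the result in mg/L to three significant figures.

0.227 ML/d = 0.002627 m³/s.
After complete mixing, C₀ = (0.002627·5.9 + 0.0541·0.168) / 0.05673 = 0.4335 mg/L.
Travel time t = 2.1e+04 m / 0.12 m/s = 1.75e+05 s = 2.025 d.
C = 0.4335·exp(−0.35·2.025) = 0.4335·0.4922 = 0.2133 mg/L.

0.213 mg/L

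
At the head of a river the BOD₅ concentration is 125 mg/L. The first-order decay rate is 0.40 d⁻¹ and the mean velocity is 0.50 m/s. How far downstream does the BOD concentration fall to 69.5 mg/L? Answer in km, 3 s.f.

From C = C₀·e^(−kt), t = ln(C₀/C)/k = ln(125/69.5)/0.40 = 0.587/0.40 = 1.467 d.
Distance = v·t = 0.50 m/s × 1.268e+05 s = 6.339e+04 m = 63.39 km.

63.4 km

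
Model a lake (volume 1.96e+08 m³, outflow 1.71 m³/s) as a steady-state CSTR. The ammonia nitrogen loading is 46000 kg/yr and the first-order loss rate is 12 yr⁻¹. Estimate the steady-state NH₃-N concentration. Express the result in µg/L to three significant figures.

19.1 µg/L

Outflow Q = 1.71 m³/s × 3.156e+07 s/yr = 5.396e+07 m³/yr.
Steady-state CSTR mass balance: W = Q·C + k·V·C, so C = W/(Q + kV).
Q + kV = 5.396e+07 + 12·1.96e+08 = 2.406e+09 m³/yr.
C = 46000/2.406e+09 = 1.912e-05 kg/m³ = 0.01912 mg/L = 19.12 µg/L.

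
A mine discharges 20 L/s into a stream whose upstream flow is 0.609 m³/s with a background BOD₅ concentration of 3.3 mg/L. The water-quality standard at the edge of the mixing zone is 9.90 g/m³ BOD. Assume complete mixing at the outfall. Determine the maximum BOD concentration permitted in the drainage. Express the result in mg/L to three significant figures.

20 L/s = 0.02 m³/s.
Mass balance: 9.9·0.629 = 0.02·Cₑ + 0.609·3.3.
Cₑ = (6.227 − 2.01) / 0.02 = 210.9 mg/L.

211 mg/L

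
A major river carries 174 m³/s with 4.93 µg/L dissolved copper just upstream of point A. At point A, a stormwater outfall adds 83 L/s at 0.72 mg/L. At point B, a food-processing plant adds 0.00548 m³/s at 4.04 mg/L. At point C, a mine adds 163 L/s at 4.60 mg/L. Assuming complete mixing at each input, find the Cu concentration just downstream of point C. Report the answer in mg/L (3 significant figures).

0.00970 mg/L

4.93 µg/L = 0.00493 mg/L.
83 L/s = 0.083 m³/s.
After input A: C = (174·0.00493 + 0.083·0.72) / 174.1 = 0.005271 mg/L.
After input B: C = (174.1·0.005271 + 0.00548·4.04) / 174.1 = 0.005398 mg/L.
163 L/s = 0.163 m³/s.
After input C: C = (174.1·0.005398 + 0.163·4.6) / 174.3 = 0.009696 mg/L.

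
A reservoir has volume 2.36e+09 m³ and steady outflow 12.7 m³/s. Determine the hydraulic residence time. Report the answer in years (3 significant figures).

Q = 12.7 m³/s × 3.156e+07 s/yr = 4.008e+08 m³/yr.
Hydraulic residence time τ = V/Q = 2.36e+09/4.008e+08 = 5.888 yr.

5.89 yr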